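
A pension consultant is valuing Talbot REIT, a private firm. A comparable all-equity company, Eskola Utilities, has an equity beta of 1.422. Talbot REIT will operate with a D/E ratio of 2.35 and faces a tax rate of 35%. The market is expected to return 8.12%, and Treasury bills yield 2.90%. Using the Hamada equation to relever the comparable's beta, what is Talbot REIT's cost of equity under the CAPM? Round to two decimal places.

β_L = β_U × [1 + (1 − t)(D/E)] = 1.422 × [1 + (1 − 0.35) × 2.35]
    = 1.422 × [1 + 0.65 × 2.35] = 1.422 × 2.5275 = 3.5941
MRP = 8.12% − 2.90% = 5.22%
E(R) = R_f + β_L × MRP = 2.90% + 3.5941 × 5.22% = 21.66%

21.66%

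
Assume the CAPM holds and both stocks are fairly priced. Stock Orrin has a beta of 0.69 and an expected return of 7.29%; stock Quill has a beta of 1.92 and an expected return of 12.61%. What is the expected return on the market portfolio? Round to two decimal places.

Both satisfy E(R) = R_f + β·MRP, so the slope of the SML is
MRP = (12.61% − 7.29%) / (1.92 − 0.69) = 5.32% / 1.23 = 4.3252%
R_f = E(R_Orrin) − β_Orrin·MRP = 7.29% − 0.69 × 4.3252% = 4.3056%
E(R_m) = R_f + MRP = 4.3056% + 4.3252% = 8.63%

8.63%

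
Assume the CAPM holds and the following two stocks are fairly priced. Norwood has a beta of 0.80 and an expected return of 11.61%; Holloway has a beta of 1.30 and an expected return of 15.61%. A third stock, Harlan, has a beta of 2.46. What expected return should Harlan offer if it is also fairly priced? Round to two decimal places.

24.89%

MRP (SML slope) = (15.61% − 11.61%) / (1.30 − 0.80) = 4.00% / 0.50 = 8.0000%
R_f (intercept) = 11.61% − 0.80 × 8.0000% = 5.2100%
E(R_Harlan) = R_f + β × MRP = 5.2100% + 2.46 × 8.0000% = 24.89%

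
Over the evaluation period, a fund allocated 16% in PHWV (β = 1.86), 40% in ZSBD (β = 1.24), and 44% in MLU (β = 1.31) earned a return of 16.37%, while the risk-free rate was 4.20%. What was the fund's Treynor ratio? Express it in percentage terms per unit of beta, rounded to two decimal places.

β_P = 0.16×1.86 + 0.40×1.24 + 0.44×1.31 = 1.3700
Treynor = (R_P − R_f) / β_P = (16.37% − 4.20%) / 1.3700 = 12.17% / 1.3700 = 8.88%

8.88%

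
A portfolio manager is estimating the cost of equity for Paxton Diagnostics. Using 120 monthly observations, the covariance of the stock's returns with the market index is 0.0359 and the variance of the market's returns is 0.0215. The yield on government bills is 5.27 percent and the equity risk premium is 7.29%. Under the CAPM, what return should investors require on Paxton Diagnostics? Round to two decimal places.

β = Cov(R_i, R_m) / Var(R_m) = 0.0359 / 0.0215 = 1.6698
E(R) = R_f + β × MRP = 5.27% + 1.6698 × 7.29% = 17.44%

17.44%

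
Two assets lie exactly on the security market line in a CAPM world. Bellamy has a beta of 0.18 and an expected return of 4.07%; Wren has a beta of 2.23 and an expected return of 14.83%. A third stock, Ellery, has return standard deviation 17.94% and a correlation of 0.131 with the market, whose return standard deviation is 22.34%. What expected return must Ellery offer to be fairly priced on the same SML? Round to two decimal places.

MRP = (14.83% − 4.07%) / (2.23 − 0.18) = 5.2488%
R_f = 4.07% − 0.18 × 5.2488% = 3.1252%
β_Ellery = ρ·σ_i/σ_m = 0.131 × 17.94 / 22.34 = 0.1052
E(R_Ellery) = R_f + β × MRP = 3.1252% + 0.1052 × 5.2488% = 3.68%

3.68%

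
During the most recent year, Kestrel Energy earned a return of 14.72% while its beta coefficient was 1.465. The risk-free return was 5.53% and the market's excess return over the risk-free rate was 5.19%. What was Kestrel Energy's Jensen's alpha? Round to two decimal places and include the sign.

+1.59%

CAPM benchmark = R_f + β(R_m − R_f) = 5.53% + 1.465 × 5.19% = 13.13335%
α = actual − benchmark = 14.72% − 13.13335% = +1.59%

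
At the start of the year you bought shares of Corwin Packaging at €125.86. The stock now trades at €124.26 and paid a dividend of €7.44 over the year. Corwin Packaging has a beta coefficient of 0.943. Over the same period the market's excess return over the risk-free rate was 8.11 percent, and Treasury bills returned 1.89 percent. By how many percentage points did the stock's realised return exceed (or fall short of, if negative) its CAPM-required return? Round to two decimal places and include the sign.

Realised HPR = (P1 + D1 − P0) / P0 = (124.26 + 7.44 − 125.86) / 125.86 = 5.84 / 125.86 = 4.6401%
CAPM required = R_f + β·MRP = 1.89% + 0.943 × 8.11% = 9.53773%
α = realised − required = 4.6401% − 9.53773% = -4.90%

-4.90%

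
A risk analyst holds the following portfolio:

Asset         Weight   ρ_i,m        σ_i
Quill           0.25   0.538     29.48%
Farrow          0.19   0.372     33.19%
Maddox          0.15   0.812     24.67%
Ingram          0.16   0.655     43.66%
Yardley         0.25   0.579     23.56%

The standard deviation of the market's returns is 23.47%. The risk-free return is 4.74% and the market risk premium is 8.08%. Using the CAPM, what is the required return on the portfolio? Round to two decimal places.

β_Quill = 0.538 × 29.48% / 23.47% = 0.6758
β_Farrow = 0.372 × 33.19% / 23.47% = 0.5261
β_Maddox = 0.812 × 24.67% / 23.47% = 0.8535
β_Ingram = 0.655 × 43.66% / 23.47% = 1.2185
β_Yardley = 0.579 × 23.56% / 23.47% = 0.5812
β_P = Σ w_i β_i = 0.25×0.6758 + 0.19×0.5261 + 0.15×0.8535 + 0.16×1.2185 + 0.25×0.5812 = 0.7372
E(R_P) = R_f + β_P × MRP = 4.74% + 0.7372 × 8.08% = 10.70%

10.70%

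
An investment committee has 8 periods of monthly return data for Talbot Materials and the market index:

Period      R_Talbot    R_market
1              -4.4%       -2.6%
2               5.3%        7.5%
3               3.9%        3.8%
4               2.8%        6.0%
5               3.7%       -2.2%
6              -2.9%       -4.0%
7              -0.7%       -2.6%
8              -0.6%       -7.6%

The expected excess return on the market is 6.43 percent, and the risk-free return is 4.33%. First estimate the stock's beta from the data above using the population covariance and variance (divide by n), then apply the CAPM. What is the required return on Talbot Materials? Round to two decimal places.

7.38%

Mean R_i = (-4.4 + 5.3 + 3.9 + 2.8 + 3.7 − 2.9 − 0.7 − 0.6) / 8 = 0.8875%
Mean R_m = (-2.6 + 7.5 + 3.8 + 6.0 − 2.2 − 4.0 − 2.6 − 7.6) / 8 = -0.2125%
Σ(R_i − R̄_i)(R_m − R̄_m) = 94.1588  ⇒  Cov = 94.1588 / 8 = 11.7699
Σ(R_m − R̄_m)² = 198.4488  ⇒  Var(R_m) = 198.4488 / 8 = 24.8061
β = Cov / Var(R_m) = 11.7699 / 24.8061 = 0.4745
E(R) = R_f + β × MRP = 4.33% + 0.4745 × 6.43% = 7.38%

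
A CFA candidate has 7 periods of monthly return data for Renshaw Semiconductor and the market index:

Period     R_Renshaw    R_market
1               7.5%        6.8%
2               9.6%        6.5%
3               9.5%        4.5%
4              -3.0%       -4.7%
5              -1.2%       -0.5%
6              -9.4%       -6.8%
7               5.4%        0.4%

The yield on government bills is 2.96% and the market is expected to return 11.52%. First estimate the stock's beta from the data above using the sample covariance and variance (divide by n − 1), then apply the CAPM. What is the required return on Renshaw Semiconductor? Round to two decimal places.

Mean R_i = (7.5 + 9.6 + 9.5 − 3.0 − 1.2 − 9.4 + 5.4) / 7 = 2.6286%
Mean R_m = (6.8 + 6.5 + 4.5 − 4.7 − 0.5 − 6.8 + 0.4) / 7 = 0.8857%
Σ(R_i − R̄_i)(R_m − R̄_m) = 220.6329  ⇒  Cov = 220.6329 / 6 = 36.7722
Σ(R_m − R̄_m)² = 171.9886  ⇒  Var(R_m) = 171.9886 / 6 = 28.6648
β = Cov / Var(R_m) = 36.7722 / 28.6648 = 1.2828
MRP = 11.52% − 2.96% = 8.56%
E(R) = R_f + β × MRP = 2.96% + 1.2828 × 8.56% = 13.94%

13.94%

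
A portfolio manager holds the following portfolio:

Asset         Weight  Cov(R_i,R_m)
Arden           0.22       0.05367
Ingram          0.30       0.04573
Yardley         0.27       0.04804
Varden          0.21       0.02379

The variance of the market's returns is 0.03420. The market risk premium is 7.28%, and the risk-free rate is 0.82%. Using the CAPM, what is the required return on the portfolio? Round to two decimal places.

10.08%

β_Arden = 0.05367 / 0.03420 = 1.5693
β_Ingram = 0.04573 / 0.03420 = 1.3371
β_Yardley = 0.04804 / 0.03420 = 1.4047
β_Varden = 0.02379 / 0.03420 = 0.6956
β_P = Σ w_i β_i = 0.22×1.5693 + 0.30×1.3371 + 0.27×1.4047 + 0.21×0.6956 = 1.2717
E(R_P) = R_f + β_P × MRP = 0.82% + 1.2717 × 7.28% = 10.08%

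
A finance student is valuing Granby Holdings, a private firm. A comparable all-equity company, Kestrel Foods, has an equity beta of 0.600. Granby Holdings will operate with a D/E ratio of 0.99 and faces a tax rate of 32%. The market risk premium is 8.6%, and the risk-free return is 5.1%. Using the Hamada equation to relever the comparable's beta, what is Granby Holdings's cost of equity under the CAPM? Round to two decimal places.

β_L = β_U × [1 + (1 − t)(D/E)] = 0.600 × [1 + (1 − 0.32) × 0.99]
    = 0.600 × [1 + 0.68 × 0.99] = 0.600 × 1.6732 = 1.0039
E(R) = R_f + β_L × MRP = 5.1% + 1.0039 × 8.6% = 13.73%

13.73%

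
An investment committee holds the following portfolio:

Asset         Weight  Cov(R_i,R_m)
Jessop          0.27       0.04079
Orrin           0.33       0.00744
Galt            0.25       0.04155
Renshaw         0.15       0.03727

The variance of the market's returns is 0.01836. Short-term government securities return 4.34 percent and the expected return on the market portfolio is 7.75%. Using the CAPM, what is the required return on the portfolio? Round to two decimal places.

9.81%

β_Jessop = 0.04079 / 0.01836 = 2.2217
β_Orrin = 0.00744 / 0.01836 = 0.4052
β_Galt = 0.04155 / 0.01836 = 2.2631
β_Renshaw = 0.03727 / 0.01836 = 2.0300
β_P = Σ w_i β_i = 0.27×2.2217 + 0.33×0.4052 + 0.25×2.2631 + 0.15×2.0300 = 1.6039
MRP = 7.75% − 4.34% = 3.41%
E(R_P) = R_f + β_P × MRP = 4.34% + 1.6039 × 3.41% = 9.81%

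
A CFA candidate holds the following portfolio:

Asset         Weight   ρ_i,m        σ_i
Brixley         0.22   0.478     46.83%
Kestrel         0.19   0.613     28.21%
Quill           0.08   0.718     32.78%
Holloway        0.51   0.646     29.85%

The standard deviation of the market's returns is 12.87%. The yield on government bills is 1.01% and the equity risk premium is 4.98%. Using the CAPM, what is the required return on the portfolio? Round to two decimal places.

β_Brixley = 0.478 × 46.83% / 12.87% = 1.7393
β_Kestrel = 0.613 × 28.21% / 12.87% = 1.3436
β_Quill = 0.718 × 32.78% / 12.87% = 1.8288
β_Holloway = 0.646 × 29.85% / 12.87% = 1.4983
β_P = Σ w_i β_i = 0.22×1.7393 + 0.19×1.3436 + 0.08×1.8288 + 0.51×1.4983 = 1.5484
E(R_P) = R_f + β_P × MRP = 1.01% + 1.5484 × 4.98% = 8.72%

8.72%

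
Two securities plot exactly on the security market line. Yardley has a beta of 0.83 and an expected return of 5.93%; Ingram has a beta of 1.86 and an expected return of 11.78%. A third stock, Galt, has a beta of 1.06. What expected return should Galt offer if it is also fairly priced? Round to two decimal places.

7.24%

MRP (SML slope) = (11.78% − 5.93%) / (1.86 − 0.83) = 5.85% / 1.03 = 5.6796%
R_f (intercept) = 5.93% − 0.83 × 5.6796% = 1.2159%
E(R_Galt) = R_f + β × MRP = 1.2159% + 1.06 × 5.6796% = 7.24%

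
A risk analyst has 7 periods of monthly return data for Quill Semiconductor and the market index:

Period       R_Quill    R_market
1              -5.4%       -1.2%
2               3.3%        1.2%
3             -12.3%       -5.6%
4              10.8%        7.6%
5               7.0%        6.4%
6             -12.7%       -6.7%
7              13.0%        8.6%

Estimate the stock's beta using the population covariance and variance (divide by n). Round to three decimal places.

Mean R_i = (-5.4 + 3.3 − 12.3 + 10.8 + 7.0 − 12.7 + 13.0) / 7 = 0.5286%
Mean R_m = (-1.2 + 1.2 − 5.6 + 7.6 + 6.4 − 6.7 + 8.6) / 7 = 1.4714%
Σ(R_i − R̄_i)(R_m − R̄_m) = 397.6457  ⇒  Cov = 397.6457 / 7 = 56.8065
Σ(R_m − R̄_m)² = 236.6543  ⇒  Var(R_m) = 236.6543 / 7 = 33.8078
β = Cov / Var(R_m) = 56.8065 / 33.8078 = 1.6803

1.680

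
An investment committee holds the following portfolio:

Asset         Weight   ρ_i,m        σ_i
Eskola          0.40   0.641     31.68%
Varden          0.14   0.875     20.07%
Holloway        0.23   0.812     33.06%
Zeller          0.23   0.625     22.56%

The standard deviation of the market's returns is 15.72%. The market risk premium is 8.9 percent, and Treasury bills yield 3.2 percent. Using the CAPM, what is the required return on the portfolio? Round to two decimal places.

β_Eskola = 0.641 × 31.68% / 15.72% = 1.2918
β_Varden = 0.875 × 20.07% / 15.72% = 1.1171
β_Holloway = 0.812 × 33.06% / 15.72% = 1.7077
β_Zeller = 0.625 × 22.56% / 15.72% = 0.8969
β_P = Σ w_i β_i = 0.40×1.2918 + 0.14×1.1171 + 0.23×1.7077 + 0.23×0.8969 = 1.2722
E(R_P) = R_f + β_P × MRP = 3.2% + 1.2722 × 8.9% = 14.52%

14.52%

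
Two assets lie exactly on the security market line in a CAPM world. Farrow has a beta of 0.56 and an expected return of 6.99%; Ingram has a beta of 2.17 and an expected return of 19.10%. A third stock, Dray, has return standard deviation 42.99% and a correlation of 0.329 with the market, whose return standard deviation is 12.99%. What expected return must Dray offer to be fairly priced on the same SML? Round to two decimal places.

10.97%

MRP = (19.10% − 6.99%) / (2.17 − 0.56) = 7.5217%
R_f = 6.99% − 0.56 × 7.5217% = 2.7778%
β_Dray = ρ·σ_i/σ_m = 0.329 × 42.99 / 12.99 = 1.0888
E(R_Dray) = R_f + β × MRP = 2.7778% + 1.0888 × 7.5217% = 10.97%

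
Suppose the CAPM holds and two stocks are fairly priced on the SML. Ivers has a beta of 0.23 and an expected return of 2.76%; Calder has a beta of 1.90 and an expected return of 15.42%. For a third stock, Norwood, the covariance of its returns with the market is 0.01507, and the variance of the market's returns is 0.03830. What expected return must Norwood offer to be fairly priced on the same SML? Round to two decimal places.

MRP = (15.42% − 2.76%) / (1.90 − 0.23) = 7.5808%
R_f = 2.76% − 0.23 × 7.5808% = 1.0164%
β_Norwood = Cov / Var(R_m) = 0.01507 / 0.03830 = 0.3935
E(R_Norwood) = R_f + β × MRP = 1.0164% + 0.3935 × 7.5808% = 4.00%

4.00%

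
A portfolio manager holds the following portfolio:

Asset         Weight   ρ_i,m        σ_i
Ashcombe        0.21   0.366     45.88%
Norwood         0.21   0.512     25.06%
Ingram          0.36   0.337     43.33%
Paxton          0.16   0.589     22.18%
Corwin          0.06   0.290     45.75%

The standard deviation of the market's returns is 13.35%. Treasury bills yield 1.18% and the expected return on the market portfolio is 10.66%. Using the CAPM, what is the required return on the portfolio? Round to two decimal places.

β_Ashcombe = 0.366 × 45.88% / 13.35% = 1.2578
β_Norwood = 0.512 × 25.06% / 13.35% = 0.9611
β_Ingram = 0.337 × 43.33% / 13.35% = 1.0938
β_Paxton = 0.589 × 22.18% / 13.35% = 0.9786
β_Corwin = 0.290 × 45.75% / 13.35% = 0.9938
β_P = Σ w_i β_i = 0.21×1.2578 + 0.21×0.9611 + 0.36×1.0938 + 0.16×0.9786 + 0.06×0.9938 = 1.0759
MRP = 10.66% − 1.18% = 9.48%
E(R_P) = R_f + β_P × MRP = 1.18% + 1.0759 × 9.48% = 11.38%

11.38%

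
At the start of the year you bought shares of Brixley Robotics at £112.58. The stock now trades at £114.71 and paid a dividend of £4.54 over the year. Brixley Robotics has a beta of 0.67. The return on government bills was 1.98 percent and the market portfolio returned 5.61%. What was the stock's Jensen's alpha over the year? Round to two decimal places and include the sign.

+1.51%

Realised HPR = (P1 + D1 − P0) / P0 = (114.71 + 4.54 − 112.58) / 112.58 = 6.67 / 112.58 = 5.9247%
MRP = 5.61% − 1.98% = 3.63%
CAPM required = R_f + β·MRP = 1.98% + 0.67 × 3.63% = 4.4121%
α = realised − required = 5.9247% − 4.4121% = +1.51%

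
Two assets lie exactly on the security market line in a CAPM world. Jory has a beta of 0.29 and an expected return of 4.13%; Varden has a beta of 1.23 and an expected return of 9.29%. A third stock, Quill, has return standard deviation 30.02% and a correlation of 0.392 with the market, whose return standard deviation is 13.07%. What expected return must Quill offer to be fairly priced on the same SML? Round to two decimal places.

MRP = (9.29% − 4.13%) / (1.23 − 0.29) = 5.4894%
R_f = 4.13% − 0.29 × 5.4894% = 2.5381%
β_Quill = ρ·σ_i/σ_m = 0.392 × 30.02 / 13.07 = 0.9004
E(R_Quill) = R_f + β × MRP = 2.5381% + 0.9004 × 5.4894% = 7.48%

7.48%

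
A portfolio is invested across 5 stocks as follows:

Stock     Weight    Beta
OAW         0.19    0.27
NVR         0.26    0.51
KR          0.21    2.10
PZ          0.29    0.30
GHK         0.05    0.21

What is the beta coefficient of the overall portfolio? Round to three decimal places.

0.722

β_P = Σ w_i β_i = 0.19×0.27 + 0.26×0.51 + 0.21×2.10 + 0.29×0.30 + 0.05×0.21 = 0.7224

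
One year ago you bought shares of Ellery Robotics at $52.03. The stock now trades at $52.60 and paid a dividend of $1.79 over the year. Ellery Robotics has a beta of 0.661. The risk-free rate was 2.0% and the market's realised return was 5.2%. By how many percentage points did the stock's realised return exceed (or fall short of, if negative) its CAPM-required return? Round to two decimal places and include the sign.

Realised HPR = (P1 + D1 − P0) / P0 = (52.60 + 1.79 − 52.03) / 52.03 = 2.36 / 52.03 = 4.5358%
MRP = 5.2% − 2.0% = 3.20%
CAPM required = R_f + β·MRP = 2.0% + 0.661 × 3.2% = 4.1152%
α = realised − required = 4.5358% − 4.1152% = +0.42%

+0.42%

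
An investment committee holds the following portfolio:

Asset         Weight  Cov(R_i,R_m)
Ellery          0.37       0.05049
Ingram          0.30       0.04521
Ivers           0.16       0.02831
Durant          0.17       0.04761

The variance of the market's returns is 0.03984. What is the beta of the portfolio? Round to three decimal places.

β_Ellery = 0.05049 / 0.03984 = 1.2673
β_Ingram = 0.04521 / 0.03984 = 1.1348
β_Ivers = 0.02831 / 0.03984 = 0.7106
β_Durant = 0.04761 / 0.03984 = 1.1950
β_P = Σ w_i β_i = 0.37×1.2673 + 0.30×1.1348 + 0.16×0.7106 + 0.17×1.1950 = 1.1262

1.126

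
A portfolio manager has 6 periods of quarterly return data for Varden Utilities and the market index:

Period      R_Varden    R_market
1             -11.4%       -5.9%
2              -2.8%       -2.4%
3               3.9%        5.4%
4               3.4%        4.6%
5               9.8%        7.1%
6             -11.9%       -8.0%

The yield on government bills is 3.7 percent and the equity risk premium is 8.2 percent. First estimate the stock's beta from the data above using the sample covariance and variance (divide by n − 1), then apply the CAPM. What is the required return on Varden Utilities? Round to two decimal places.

14.76%

Mean R_i = (-11.4 − 2.8 + 3.9 + 3.4 + 9.8 − 11.9) / 6 = -1.5000%
Mean R_m = (-5.9 − 2.4 + 5.4 + 4.6 + 7.1 − 8.0) / 6 = 0.1333%
Σ(R_i − R̄_i)(R_m − R̄_m) = 276.6600  ⇒  Cov = 276.6600 / 5 = 55.3320
Σ(R_m − R̄_m)² = 205.1933  ⇒  Var(R_m) = 205.1933 / 5 = 41.0387
β = Cov / Var(R_m) = 55.3320 / 41.0387 = 1.3483
E(R) = R_f + β × MRP = 3.7% + 1.3483 × 8.2% = 14.76%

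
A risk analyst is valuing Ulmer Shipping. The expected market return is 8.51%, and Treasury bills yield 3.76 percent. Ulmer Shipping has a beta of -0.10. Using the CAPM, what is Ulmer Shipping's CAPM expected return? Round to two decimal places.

3.29%

Market risk premium = E(R_m) − R_f = 8.51% − 3.76% = 4.75%
E(R) = R_f + β × MRP = 3.76% + -0.10 × 4.75% = 3.29%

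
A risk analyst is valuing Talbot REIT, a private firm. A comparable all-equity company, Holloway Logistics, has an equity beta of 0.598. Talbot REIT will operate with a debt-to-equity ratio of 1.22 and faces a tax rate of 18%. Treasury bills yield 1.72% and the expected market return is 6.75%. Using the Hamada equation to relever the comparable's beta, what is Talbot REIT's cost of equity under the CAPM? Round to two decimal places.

β_L = β_U × [1 + (1 − t)(D/E)] = 0.598 × [1 + (1 − 0.18) × 1.22]
    = 0.598 × [1 + 0.82 × 1.22] = 0.598 × 2.0004 = 1.1962
MRP = 6.75% − 1.72% = 5.03%
E(R) = R_f + β_L × MRP = 1.72% + 1.1962 × 5.03% = 7.74%

7.74%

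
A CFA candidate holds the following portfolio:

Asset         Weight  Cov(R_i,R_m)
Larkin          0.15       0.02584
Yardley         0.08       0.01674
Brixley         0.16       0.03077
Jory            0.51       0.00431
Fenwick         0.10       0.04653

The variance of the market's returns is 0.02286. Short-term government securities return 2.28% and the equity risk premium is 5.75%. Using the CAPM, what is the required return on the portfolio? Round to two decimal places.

6.55%

β_Larkin = 0.02584 / 0.02286 = 1.1304
β_Yardley = 0.01674 / 0.02286 = 0.7323
β_Brixley = 0.03077 / 0.02286 = 1.3460
β_Jory = 0.00431 / 0.02286 = 0.1885
β_Fenwick = 0.04653 / 0.02286 = 2.0354
β_P = Σ w_i β_i = 0.15×1.1304 + 0.08×0.7323 + 0.16×1.3460 + 0.51×0.1885 + 0.10×2.0354 = 0.7432
E(R_P) = R_f + β_P × MRP = 2.28% + 0.7432 × 5.75% = 6.55%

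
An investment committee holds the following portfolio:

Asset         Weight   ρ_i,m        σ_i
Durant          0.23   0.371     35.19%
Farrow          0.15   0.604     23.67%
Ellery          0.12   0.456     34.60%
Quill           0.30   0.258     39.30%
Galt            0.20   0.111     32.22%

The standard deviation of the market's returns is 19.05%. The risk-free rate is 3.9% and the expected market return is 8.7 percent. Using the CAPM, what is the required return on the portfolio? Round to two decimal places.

β_Durant = 0.371 × 35.19% / 19.05% = 0.6853
β_Farrow = 0.604 × 23.67% / 19.05% = 0.7505
β_Ellery = 0.456 × 34.60% / 19.05% = 0.8282
β_Quill = 0.258 × 39.30% / 19.05% = 0.5323
β_Galt = 0.111 × 32.22% / 19.05% = 0.1877
β_P = Σ w_i β_i = 0.23×0.6853 + 0.15×0.7505 + 0.12×0.8282 + 0.30×0.5323 + 0.20×0.1877 = 0.5668
MRP = 8.7% − 3.9% = 4.80%
E(R_P) = R_f + β_P × MRP = 3.9% + 0.5668 × 4.8% = 6.62%

6.62%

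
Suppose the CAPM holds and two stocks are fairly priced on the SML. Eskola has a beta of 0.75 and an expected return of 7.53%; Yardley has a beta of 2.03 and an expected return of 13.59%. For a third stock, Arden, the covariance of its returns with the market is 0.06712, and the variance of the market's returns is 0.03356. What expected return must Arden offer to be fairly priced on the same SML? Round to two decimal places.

13.45%

MRP = (13.59% − 7.53%) / (2.03 − 0.75) = 4.7344%
R_f = 7.53% − 0.75 × 4.7344% = 3.9792%
β_Arden = Cov / Var(R_m) = 0.06712 / 0.03356 = 2.0000
E(R_Arden) = R_f + β × MRP = 3.9792% + 2.0000 × 4.7344% = 13.45%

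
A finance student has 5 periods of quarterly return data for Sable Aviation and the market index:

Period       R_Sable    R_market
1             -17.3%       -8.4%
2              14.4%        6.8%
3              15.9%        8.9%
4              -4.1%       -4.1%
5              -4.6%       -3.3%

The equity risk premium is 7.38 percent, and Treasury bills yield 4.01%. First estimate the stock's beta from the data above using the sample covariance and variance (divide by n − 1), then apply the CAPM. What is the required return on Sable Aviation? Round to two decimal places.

17.76%

Mean R_i = (-17.3 + 14.4 + 15.9 − 4.1 − 4.6) / 5 = 0.8600%
Mean R_m = (-8.4 + 6.8 + 8.9 − 4.1 − 3.3) / 5 = -0.0200%
Σ(R_i − R̄_i)(R_m − R̄_m) = 416.8260  ⇒  Cov = 416.8260 / 4 = 104.2065
Σ(R_m − R̄_m)² = 223.7080  ⇒  Var(R_m) = 223.7080 / 4 = 55.9270
β = Cov / Var(R_m) = 104.2065 / 55.9270 = 1.8633
E(R) = R_f + β × MRP = 4.01% + 1.8633 × 7.38% = 17.76%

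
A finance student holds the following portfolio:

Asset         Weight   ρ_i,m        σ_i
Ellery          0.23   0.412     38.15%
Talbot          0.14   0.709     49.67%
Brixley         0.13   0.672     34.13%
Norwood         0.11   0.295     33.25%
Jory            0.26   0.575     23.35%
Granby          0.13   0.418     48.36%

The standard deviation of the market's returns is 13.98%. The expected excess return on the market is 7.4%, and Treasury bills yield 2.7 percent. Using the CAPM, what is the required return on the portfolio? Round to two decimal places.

12.61%

β_Ellery = 0.412 × 38.15% / 13.98% = 1.1243
β_Talbot = 0.709 × 49.67% / 13.98% = 2.5190
β_Brixley = 0.672 × 34.13% / 13.98% = 1.6406
β_Norwood = 0.295 × 33.25% / 13.98% = 0.7016
β_Jory = 0.575 × 23.35% / 13.98% = 0.9604
β_Granby = 0.418 × 48.36% / 13.98% = 1.4460
β_P = Σ w_i β_i = 0.23×1.1243 + 0.14×2.5190 + 0.13×1.6406 + 0.11×0.7016 + 0.26×0.9604 + 0.13×1.4460 = 1.3394
E(R_P) = R_f + β_P × MRP = 2.7% + 1.3394 × 7.4% = 12.61%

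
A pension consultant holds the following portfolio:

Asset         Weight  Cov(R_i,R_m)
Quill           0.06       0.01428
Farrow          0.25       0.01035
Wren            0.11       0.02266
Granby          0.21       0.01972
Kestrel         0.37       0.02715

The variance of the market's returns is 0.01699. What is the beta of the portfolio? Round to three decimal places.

1.184

β_Quill = 0.01428 / 0.01699 = 0.8405
β_Farrow = 0.01035 / 0.01699 = 0.6092
β_Wren = 0.02266 / 0.01699 = 1.3337
β_Granby = 0.01972 / 0.01699 = 1.1607
β_Kestrel = 0.02715 / 0.01699 = 1.5980
β_P = Σ w_i β_i = 0.06×0.8405 + 0.25×0.6092 + 0.11×1.3337 + 0.21×1.1607 + 0.37×1.5980 = 1.1844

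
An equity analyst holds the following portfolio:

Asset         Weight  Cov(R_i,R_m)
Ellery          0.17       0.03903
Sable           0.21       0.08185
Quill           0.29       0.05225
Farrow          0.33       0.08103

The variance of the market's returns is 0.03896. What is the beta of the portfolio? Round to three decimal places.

1.687

β_Ellery = 0.03903 / 0.03896 = 1.0018
β_Sable = 0.08185 / 0.03896 = 2.1009
β_Quill = 0.05225 / 0.03896 = 1.3411
β_Farrow = 0.08103 / 0.03896 = 2.0798
β_P = Σ w_i β_i = 0.17×1.0018 + 0.21×2.1009 + 0.29×1.3411 + 0.33×2.0798 = 1.6867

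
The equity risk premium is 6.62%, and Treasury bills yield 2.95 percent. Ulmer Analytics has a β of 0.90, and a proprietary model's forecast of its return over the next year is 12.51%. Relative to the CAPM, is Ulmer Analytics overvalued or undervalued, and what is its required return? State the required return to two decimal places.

Required return = R_f + β·MRP = 2.95% + 0.90 × 6.62% = 8.91%
Forecast 12.51% > required 8.91% → the stock plots above the SML → undervalued.

Undervalued; required return 8.91%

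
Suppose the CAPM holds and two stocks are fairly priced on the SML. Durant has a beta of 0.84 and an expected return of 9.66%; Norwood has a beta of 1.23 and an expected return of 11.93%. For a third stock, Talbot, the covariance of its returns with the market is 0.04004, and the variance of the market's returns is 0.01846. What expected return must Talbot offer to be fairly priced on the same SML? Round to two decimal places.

17.40%

MRP = (11.93% − 9.66%) / (1.23 − 0.84) = 5.8205%
R_f = 9.66% − 0.84 × 5.8205% = 4.7708%
β_Talbot = Cov / Var(R_m) = 0.04004 / 0.01846 = 2.1690
E(R_Talbot) = R_f + β × MRP = 4.7708% + 2.1690 × 5.8205% = 17.40%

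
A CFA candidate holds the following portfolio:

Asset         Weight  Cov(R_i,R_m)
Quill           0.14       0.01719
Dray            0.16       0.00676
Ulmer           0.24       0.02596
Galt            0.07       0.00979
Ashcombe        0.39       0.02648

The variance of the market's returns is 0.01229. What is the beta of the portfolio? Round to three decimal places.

β_Quill = 0.01719 / 0.01229 = 1.3987
β_Dray = 0.00676 / 0.01229 = 0.5500
β_Ulmer = 0.02596 / 0.01229 = 2.1123
β_Galt = 0.00979 / 0.01229 = 0.7966
β_Ashcombe = 0.02648 / 0.01229 = 2.1546
β_P = Σ w_i β_i = 0.14×1.3987 + 0.16×0.5500 + 0.24×2.1123 + 0.07×0.7966 + 0.39×2.1546 = 1.6868

1.687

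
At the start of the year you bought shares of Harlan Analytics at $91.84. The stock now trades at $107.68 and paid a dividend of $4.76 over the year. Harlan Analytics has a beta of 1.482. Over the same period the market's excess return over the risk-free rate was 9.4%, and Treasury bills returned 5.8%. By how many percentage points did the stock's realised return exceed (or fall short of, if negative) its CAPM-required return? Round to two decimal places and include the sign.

Realised HPR = (P1 + D1 − P0) / P0 = (107.68 + 4.76 − 91.84) / 91.84 = 20.60 / 91.84 = 22.4303%
CAPM required = R_f + β·MRP = 5.8% + 1.482 × 9.4% = 19.7308%
α = realised − required = 22.4303% − 19.7308% = +2.70%

+2.70%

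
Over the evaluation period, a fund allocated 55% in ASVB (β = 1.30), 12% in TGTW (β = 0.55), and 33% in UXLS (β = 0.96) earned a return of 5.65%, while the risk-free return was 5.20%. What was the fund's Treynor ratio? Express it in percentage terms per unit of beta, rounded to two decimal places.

0.41%

β_P = 0.55×1.30 + 0.12×0.55 + 0.33×0.96 = 1.0978
Treynor = (R_P − R_f) / β_P = (5.65% − 5.20%) / 1.0978 = 0.45% / 1.0978 = 0.41%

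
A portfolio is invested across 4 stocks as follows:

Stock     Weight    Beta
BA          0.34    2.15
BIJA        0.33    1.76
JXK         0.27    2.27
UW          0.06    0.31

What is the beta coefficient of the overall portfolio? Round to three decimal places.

β_P = Σ w_i β_i = 0.34×2.15 + 0.33×1.76 + 0.27×2.27 + 0.06×0.31 = 1.9433

1.943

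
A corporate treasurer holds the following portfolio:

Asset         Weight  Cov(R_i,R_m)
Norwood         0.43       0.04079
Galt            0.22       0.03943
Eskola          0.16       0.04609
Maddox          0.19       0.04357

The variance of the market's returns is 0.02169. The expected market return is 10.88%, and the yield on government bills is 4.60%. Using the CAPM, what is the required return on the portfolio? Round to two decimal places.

β_Norwood = 0.04079 / 0.02169 = 1.8806
β_Galt = 0.03943 / 0.02169 = 1.8179
β_Eskola = 0.04609 / 0.02169 = 2.1249
β_Maddox = 0.04357 / 0.02169 = 2.0088
β_P = Σ w_i β_i = 0.43×1.8806 + 0.22×1.8179 + 0.16×2.1249 + 0.19×2.0088 = 1.9303
MRP = 10.88% − 4.60% = 6.28%
E(R_P) = R_f + β_P × MRP = 4.60% + 1.9303 × 6.28% = 16.72%

16.72%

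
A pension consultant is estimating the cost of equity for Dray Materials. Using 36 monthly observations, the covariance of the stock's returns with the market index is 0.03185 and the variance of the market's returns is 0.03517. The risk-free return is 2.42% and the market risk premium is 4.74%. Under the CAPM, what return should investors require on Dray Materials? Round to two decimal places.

β = Cov(R_i, R_m) / Var(R_m) = 0.03185 / 0.03517 = 0.9056
E(R) = R_f + β × MRP = 2.42% + 0.9056 × 4.74% = 6.71%

6.71%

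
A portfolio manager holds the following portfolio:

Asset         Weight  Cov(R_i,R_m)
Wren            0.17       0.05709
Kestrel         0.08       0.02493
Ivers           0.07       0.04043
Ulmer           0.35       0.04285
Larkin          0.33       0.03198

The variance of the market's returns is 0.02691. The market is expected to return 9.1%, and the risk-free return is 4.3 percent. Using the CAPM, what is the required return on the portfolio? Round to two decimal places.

11.45%

β_Wren = 0.05709 / 0.02691 = 2.1215
β_Kestrel = 0.02493 / 0.02691 = 0.9264
β_Ivers = 0.04043 / 0.02691 = 1.5024
β_Ulmer = 0.04285 / 0.02691 = 1.5923
β_Larkin = 0.03198 / 0.02691 = 1.1884
β_P = Σ w_i β_i = 0.17×2.1215 + 0.08×0.9264 + 0.07×1.5024 + 0.35×1.5923 + 0.33×1.1884 = 1.4894
MRP = 9.1% − 4.3% = 4.80%
E(R_P) = R_f + β_P × MRP = 4.3% + 1.4894 × 4.8% = 11.45%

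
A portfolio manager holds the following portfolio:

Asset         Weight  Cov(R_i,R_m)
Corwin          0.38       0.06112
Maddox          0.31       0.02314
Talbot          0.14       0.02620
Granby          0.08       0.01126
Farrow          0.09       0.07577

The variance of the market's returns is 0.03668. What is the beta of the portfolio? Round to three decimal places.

1.139

β_Corwin = 0.06112 / 0.03668 = 1.6663
β_Maddox = 0.02314 / 0.03668 = 0.6309
β_Talbot = 0.02620 / 0.03668 = 0.7143
β_Granby = 0.01126 / 0.03668 = 0.3070
β_Farrow = 0.07577 / 0.03668 = 2.0657
β_P = Σ w_i β_i = 0.38×1.6663 + 0.31×0.6309 + 0.14×0.7143 + 0.08×0.3070 + 0.09×2.0657 = 1.1392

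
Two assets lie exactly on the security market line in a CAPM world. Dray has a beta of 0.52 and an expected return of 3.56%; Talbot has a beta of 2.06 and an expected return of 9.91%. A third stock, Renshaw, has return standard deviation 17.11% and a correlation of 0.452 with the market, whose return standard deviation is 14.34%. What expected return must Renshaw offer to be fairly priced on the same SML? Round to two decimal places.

3.64%

MRP = (9.91% − 3.56%) / (2.06 − 0.52) = 4.1234%
R_f = 3.56% − 0.52 × 4.1234% = 1.4158%
β_Renshaw = ρ·σ_i/σ_m = 0.452 × 17.11 / 14.34 = 0.5393
E(R_Renshaw) = R_f + β × MRP = 1.4158% + 0.5393 × 4.1234% = 3.64%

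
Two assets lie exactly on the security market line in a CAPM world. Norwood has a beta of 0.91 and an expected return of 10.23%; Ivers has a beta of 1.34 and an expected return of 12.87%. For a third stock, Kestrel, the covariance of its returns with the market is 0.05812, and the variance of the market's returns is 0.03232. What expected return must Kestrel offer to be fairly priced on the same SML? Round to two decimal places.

15.68%

MRP = (12.87% − 10.23%) / (1.34 − 0.91) = 6.1395%
R_f = 10.23% − 0.91 × 6.1395% = 4.6431%
β_Kestrel = Cov / Var(R_m) = 0.05812 / 0.03232 = 1.7983
E(R_Kestrel) = R_f + β × MRP = 4.6431% + 1.7983 × 6.1395% = 15.68%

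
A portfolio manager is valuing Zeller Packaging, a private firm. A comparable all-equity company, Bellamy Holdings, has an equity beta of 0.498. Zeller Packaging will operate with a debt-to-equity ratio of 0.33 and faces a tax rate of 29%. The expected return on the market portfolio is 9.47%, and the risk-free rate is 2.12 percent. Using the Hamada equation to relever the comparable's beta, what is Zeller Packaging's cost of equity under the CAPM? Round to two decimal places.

6.64%

β_L = β_U × [1 + (1 − t)(D/E)] = 0.498 × [1 + (1 − 0.29) × 0.33]
    = 0.498 × [1 + 0.71 × 0.33] = 0.498 × 1.2343 = 0.6147
MRP = 9.47% − 2.12% = 7.35%
E(R) = R_f + β_L × MRP = 2.12% + 0.6147 × 7.35% = 6.64%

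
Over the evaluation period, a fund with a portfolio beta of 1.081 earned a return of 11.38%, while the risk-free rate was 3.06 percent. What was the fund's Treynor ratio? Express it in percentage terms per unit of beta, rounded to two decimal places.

7.70%

Treynor = (R_P − R_f) / β_P = (11.38% − 3.06%) / 1.0810 = 8.32% / 1.0810 = 7.70%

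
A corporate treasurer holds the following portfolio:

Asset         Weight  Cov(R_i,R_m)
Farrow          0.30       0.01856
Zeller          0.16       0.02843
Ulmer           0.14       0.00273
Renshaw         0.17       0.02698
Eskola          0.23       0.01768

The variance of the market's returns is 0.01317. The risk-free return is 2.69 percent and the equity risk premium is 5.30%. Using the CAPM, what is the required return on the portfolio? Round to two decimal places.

β_Farrow = 0.01856 / 0.01317 = 1.4093
β_Zeller = 0.02843 / 0.01317 = 2.1587
β_Ulmer = 0.00273 / 0.01317 = 0.2073
β_Renshaw = 0.02698 / 0.01317 = 2.0486
β_Eskola = 0.01768 / 0.01317 = 1.3424
β_P = Σ w_i β_i = 0.30×1.4093 + 0.16×2.1587 + 0.14×0.2073 + 0.17×2.0486 + 0.23×1.3424 = 1.4542
E(R_P) = R_f + β_P × MRP = 2.69% + 1.4542 × 5.30% = 10.40%

10.40%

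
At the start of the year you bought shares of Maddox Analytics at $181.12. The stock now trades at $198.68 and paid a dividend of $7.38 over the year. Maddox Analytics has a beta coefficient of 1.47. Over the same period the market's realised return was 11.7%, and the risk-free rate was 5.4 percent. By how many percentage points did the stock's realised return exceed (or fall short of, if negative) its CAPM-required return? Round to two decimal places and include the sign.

Realised HPR = (P1 + D1 − P0) / P0 = (198.68 + 7.38 − 181.12) / 181.12 = 24.94 / 181.12 = 13.7699%
MRP = 11.7% − 5.4% = 6.30%
CAPM required = R_f + β·MRP = 5.4% + 1.47 × 6.3% = 14.6610%
α = realised − required = 13.7699% − 14.6610% = -0.89%

-0.89%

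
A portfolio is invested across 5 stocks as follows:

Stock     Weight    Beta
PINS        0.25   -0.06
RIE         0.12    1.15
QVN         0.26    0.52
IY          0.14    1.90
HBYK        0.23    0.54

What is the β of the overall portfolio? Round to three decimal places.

β_P = Σ w_i β_i = 0.25×-0.06 + 0.12×1.15 + 0.26×0.52 + 0.14×1.90 + 0.23×0.54 = 0.6484

0.648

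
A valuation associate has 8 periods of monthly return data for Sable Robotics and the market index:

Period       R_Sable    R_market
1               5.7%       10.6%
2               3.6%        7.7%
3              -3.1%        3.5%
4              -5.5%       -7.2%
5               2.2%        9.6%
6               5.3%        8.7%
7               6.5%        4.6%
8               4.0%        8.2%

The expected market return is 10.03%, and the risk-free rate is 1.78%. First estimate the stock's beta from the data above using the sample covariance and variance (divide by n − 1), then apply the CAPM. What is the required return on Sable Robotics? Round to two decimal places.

Mean R_i = (5.7 + 3.6 − 3.1 − 5.5 + 2.2 + 5.3 + 6.5 + 4.0) / 8 = 2.3375%
Mean R_m = (10.6 + 7.7 + 3.5 − 7.2 + 9.6 + 8.7 + 4.6 + 8.2) / 8 = 5.7125%
Σ(R_i − R̄_i)(R_m − R̄_m) = 139.9963  ⇒  Cov = 139.9963 / 7 = 19.9995
Σ(R_m − R̄_m)² = 230.9288  ⇒  Var(R_m) = 230.9288 / 7 = 32.9898
β = Cov / Var(R_m) = 19.9995 / 32.9898 = 0.6062
MRP = 10.03% − 1.78% = 8.25%
E(R) = R_f + β × MRP = 1.78% + 0.6062 × 8.25% = 6.78%

6.78%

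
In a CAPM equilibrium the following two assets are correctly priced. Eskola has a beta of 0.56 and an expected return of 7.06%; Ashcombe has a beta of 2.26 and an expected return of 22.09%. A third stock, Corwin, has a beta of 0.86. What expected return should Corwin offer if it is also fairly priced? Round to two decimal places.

MRP (SML slope) = (22.09% − 7.06%) / (2.26 − 0.56) = 15.03% / 1.70 = 8.8412%
R_f (intercept) = 7.06% − 0.56 × 8.8412% = 2.1089%
E(R_Corwin) = R_f + β × MRP = 2.1089% + 0.86 × 8.8412% = 9.71%

9.71%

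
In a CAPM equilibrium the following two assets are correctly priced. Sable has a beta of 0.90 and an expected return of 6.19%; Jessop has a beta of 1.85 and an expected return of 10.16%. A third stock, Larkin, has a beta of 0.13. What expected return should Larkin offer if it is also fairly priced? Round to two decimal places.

MRP (SML slope) = (10.16% − 6.19%) / (1.85 − 0.90) = 3.97% / 0.95 = 4.1789%
R_f (intercept) = 6.19% − 0.90 × 4.1789% = 2.4290%
E(R_Larkin) = R_f + β × MRP = 2.4290% + 0.13 × 4.1789% = 2.97%

2.97%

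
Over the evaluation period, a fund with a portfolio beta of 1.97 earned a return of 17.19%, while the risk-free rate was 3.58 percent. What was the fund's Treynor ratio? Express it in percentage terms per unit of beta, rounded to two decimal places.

Treynor = (R_P − R_f) / β_P = (17.19% − 3.58%) / 1.9700 = 13.61% / 1.9700 = 6.91%

6.91%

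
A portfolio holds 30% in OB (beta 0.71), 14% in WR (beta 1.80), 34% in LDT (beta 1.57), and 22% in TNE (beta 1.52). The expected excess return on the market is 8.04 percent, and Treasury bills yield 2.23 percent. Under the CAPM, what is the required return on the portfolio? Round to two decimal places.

12.95%

β_P = Σ w_i β_i = 0.30×0.71 + 0.14×1.80 + 0.34×1.57 + 0.22×1.52 = 1.3332
E(R_P) = R_f + β_P × MRP = 2.23% + 1.3332 × 8.04% = 12.95%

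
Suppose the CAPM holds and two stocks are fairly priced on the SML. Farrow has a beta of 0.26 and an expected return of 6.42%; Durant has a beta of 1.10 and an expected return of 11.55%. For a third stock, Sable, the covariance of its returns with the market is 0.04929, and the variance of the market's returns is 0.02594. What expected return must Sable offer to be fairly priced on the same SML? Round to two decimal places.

MRP = (11.55% − 6.42%) / (1.10 − 0.26) = 6.1071%
R_f = 6.42% − 0.26 × 6.1071% = 4.8322%
β_Sable = Cov / Var(R_m) = 0.04929 / 0.02594 = 1.9002
E(R_Sable) = R_f + β × MRP = 4.8322% + 1.9002 × 6.1071% = 16.44%

16.44%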